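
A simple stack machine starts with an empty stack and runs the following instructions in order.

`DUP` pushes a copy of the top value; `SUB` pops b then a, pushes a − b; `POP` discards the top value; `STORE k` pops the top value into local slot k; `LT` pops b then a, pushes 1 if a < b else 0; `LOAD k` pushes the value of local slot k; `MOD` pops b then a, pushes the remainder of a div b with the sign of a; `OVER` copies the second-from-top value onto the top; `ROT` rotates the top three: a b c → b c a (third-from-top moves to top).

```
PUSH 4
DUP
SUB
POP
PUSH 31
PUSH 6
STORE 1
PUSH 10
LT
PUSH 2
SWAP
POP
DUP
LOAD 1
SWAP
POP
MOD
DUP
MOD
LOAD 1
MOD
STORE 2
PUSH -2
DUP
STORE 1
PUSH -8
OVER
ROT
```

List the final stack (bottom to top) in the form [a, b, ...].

PUSH 4  : [4]
DUP     : [4, 4]
SUB     : [0]
POP     : []
PUSH 31 : [31]
PUSH 6  : [31, 6]
STORE 1 : [31]
PUSH 10 : [31, 10]
LT      : [0]
PUSH 2  : [0, 2]
SWAP    : [2, 0]
POP     : [2]
DUP     : [2, 2]
LOAD 1  : [2, 2, 6]
SWAP    : [2, 6, 2]
POP     : [2, 6]
MOD     : [2]
DUP     : [2, 2]
MOD     : [0]
LOAD 1  : [0, 6]
MOD     : [0]
STORE 2 : []
PUSH -2 : [-2]
DUP     : [-2, -2]
STORE 1 : [-2]
PUSH -8 : [-2, -8]
OVER    : [-2, -8, -2]
ROT     : [-8, -2, -2]

[-8, -2, -2]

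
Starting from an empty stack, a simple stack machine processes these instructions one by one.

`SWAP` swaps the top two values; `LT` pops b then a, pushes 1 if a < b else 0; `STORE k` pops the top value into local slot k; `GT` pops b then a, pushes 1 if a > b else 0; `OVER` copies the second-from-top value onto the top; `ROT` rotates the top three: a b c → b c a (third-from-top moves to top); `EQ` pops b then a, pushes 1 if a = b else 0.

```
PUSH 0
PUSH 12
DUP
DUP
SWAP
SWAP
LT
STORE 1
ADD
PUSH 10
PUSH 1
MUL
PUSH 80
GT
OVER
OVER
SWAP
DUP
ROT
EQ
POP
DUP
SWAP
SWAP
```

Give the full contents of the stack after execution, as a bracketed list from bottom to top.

PUSH 0   0
PUSH 12  0 12
DUP      0 12 12
DUP      0 12 12 12
SWAP     0 12 12 12
SWAP     0 12 12 12
LT       0 12 0
STORE 1  0 12
ADD      12
PUSH 10  12 10
PUSH 1   12 10 1
MUL      12 10
PUSH 80  12 10 80
GT       12 0
OVER     12 0 12
OVER     12 0 12 0
SWAP     12 0 0 12
DUP      12 0 0 12 12
ROT      12 0 12 12 0
EQ       12 0 12 0
POP      12 0 12
DUP      12 0 12 12
SWAP     12 0 12 12
SWAP     12 0 12 12

[12, 0, 12, 12]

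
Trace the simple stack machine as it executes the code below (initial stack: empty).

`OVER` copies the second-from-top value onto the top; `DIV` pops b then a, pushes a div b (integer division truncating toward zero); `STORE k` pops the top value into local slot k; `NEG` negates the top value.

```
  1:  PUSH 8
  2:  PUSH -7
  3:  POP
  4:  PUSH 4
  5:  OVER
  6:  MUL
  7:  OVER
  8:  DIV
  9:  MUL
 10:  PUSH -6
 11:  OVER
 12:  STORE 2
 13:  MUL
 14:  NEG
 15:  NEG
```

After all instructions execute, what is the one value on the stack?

-192

PUSH 8   8
PUSH -7  8 -7
POP      8
PUSH 4   8 4
OVER     8 4 8
MUL      8 32
OVER     8 32 8
DIV      8 4
MUL      32
PUSH -6  32 -6
OVER     32 -6 32
STORE 2  32 -6
MUL      -192
NEG      192
NEG      -192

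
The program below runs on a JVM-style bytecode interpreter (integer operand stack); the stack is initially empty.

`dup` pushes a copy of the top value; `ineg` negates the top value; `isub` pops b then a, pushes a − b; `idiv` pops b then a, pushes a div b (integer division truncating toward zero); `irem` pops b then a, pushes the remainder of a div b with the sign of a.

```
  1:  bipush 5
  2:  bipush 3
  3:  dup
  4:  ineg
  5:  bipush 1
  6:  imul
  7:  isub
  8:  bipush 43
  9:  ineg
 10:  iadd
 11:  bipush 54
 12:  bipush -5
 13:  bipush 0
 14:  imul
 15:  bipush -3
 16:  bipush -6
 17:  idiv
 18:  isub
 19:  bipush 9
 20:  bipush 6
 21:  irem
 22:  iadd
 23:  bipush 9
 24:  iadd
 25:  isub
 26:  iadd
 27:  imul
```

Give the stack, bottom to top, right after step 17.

bipush 5  : [5]
bipush 3  : [5, 3]
dup       : [5, 3, 3]
ineg      : [5, 3, -3]
bipush 1  : [5, 3, -3, 1]
imul      : [5, 3, -3]
isub      : [5, 6]
bipush 43 : [5, 6, 43]
ineg      : [5, 6, -43]
iadd      : [5, -37]
bipush 54 : [5, -37, 54]
bipush -5 : [5, -37, 54, -5]
bipush 0  : [5, -37, 54, -5, 0]
imul      : [5, -37, 54, 0]
bipush -3 : [5, -37, 54, 0, -3]
bipush -6 : [5, -37, 54, 0, -3, -6]
idiv      : [5, -37, 54, 0, 0]

[5, -37, 54, 0, 0]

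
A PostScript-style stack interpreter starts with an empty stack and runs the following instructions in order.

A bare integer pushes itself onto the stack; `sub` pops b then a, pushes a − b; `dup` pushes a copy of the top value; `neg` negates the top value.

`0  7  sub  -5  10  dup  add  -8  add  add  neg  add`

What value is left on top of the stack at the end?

-14

0   : 0
7   : 0 7
sub : -7
-5  : -7 -5
10  : -7 -5 10
dup : -7 -5 10 10
add : -7 -5 20
-8  : -7 -5 20 -8
add : -7 -5 12
add : -7 7
neg : -7 -7
add : -14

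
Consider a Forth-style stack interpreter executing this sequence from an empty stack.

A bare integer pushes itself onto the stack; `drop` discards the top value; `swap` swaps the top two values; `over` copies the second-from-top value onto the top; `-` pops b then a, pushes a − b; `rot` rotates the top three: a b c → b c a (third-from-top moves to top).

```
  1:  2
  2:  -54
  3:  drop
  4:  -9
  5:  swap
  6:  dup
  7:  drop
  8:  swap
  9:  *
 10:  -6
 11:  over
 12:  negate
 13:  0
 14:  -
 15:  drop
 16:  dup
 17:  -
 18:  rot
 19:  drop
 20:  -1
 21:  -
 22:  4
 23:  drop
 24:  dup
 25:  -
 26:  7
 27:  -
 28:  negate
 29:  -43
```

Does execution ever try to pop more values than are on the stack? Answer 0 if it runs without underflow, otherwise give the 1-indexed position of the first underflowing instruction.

18

2      -> 2
-54    -> 2 -54
drop   -> 2
-9     -> 2 -9
swap   -> -9 2
dup    -> -9 2 2
drop   -> -9 2
swap   -> 2 -9
*      -> -18
-6     -> -18 -6
over   -> -18 -6 -18
negate -> -18 -6 18
0      -> -18 -6 18 0
-      -> -18 -6 18
drop   -> -18 -6
dup    -> -18 -6 -6
-      -> -18 0
rot  — needs 3 operands, stack has 2 → underflow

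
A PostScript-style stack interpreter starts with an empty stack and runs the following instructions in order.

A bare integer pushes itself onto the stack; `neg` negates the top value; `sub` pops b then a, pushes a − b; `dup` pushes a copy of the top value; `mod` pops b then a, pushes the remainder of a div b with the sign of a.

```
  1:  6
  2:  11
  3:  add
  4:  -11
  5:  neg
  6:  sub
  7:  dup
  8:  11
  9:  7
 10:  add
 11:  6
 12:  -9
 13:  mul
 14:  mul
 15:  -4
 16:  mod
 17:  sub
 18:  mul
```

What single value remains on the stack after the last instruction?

36

6   → 6
11  → 6 11
add → 17
-11 → 17 -11
neg → 17 11
sub → 6
dup → 6 6
11  → 6 6 11
7   → 6 6 11 7
add → 6 6 18
6   → 6 6 18 6
-9  → 6 6 18 6 -9
mul → 6 6 18 -54
mul → 6 6 -972
-4  → 6 6 -972 -4
mod → 6 6 0
sub → 6 6
mul → 36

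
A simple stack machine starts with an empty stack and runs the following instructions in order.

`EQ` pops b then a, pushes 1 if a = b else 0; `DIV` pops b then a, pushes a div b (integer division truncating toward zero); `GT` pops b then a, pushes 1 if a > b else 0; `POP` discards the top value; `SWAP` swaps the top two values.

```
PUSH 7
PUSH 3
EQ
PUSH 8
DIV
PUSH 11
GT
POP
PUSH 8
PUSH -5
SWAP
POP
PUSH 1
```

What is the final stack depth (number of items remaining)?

2

PUSH 7  -> 7
PUSH 3  -> 7 3
EQ      -> 0
PUSH 8  -> 0 8
DIV     -> 0
PUSH 11 -> 0 11
GT      -> 0
POP     -> (empty)
PUSH 8  -> 8
PUSH -5 -> 8 -5
SWAP    -> -5 8
POP     -> -5
PUSH 1  -> -5 1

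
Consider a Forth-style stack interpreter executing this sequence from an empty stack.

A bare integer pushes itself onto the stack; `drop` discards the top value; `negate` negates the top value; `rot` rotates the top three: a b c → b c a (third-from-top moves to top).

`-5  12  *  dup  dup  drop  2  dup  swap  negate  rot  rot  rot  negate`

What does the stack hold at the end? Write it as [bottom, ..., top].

-5      [-5]
12      [-5, 12]
*       [-60]
dup     [-60, -60]
dup     [-60, -60, -60]
drop    [-60, -60]
2       [-60, -60, 2]
dup     [-60, -60, 2, 2]
swap    [-60, -60, 2, 2]
negate  [-60, -60, 2, -2]
rot     [-60, 2, -2, -60]
rot     [-60, -2, -60, 2]
rot     [-60, -60, 2, -2]
negate  [-60, -60, 2, 2]

[-60, -60, 2, 2]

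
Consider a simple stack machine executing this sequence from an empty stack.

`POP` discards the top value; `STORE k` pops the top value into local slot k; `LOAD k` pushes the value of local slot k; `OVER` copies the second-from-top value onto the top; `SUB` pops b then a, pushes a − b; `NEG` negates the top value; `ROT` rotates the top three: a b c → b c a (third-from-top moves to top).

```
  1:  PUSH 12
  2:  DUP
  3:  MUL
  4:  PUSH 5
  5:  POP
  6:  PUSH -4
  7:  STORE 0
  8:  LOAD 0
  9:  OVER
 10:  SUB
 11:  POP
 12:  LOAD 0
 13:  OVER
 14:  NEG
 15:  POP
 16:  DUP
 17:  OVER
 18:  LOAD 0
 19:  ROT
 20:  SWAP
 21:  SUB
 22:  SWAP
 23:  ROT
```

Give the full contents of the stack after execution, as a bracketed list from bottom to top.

PUSH 12  [12]
DUP      [12, 12]
MUL      [144]
PUSH 5   [144, 5]
POP      [144]
PUSH -4  [144, -4]
STORE 0  [144]
LOAD 0   [144, -4]
OVER     [144, -4, 144]
SUB      [144, -148]
POP      [144]
LOAD 0   [144, -4]
OVER     [144, -4, 144]
NEG      [144, -4, -144]
POP      [144, -4]
DUP      [144, -4, -4]
OVER     [144, -4, -4, -4]
LOAD 0   [144, -4, -4, -4, -4]
ROT      [144, -4, -4, -4, -4]
SWAP     [144, -4, -4, -4, -4]
SUB      [144, -4, -4, 0]
SWAP     [144, -4, 0, -4]
ROT      [144, 0, -4, -4]

[144, 0, -4, -4]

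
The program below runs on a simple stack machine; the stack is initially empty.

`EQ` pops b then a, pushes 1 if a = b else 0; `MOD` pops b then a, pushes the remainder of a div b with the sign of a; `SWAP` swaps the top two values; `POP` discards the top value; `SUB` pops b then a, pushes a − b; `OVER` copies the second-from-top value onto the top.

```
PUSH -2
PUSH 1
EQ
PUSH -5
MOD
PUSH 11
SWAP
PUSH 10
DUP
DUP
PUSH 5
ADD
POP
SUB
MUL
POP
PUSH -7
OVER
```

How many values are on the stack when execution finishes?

PUSH -2 : -2
PUSH 1  : -2 1
EQ      : 0
PUSH -5 : 0 -5
MOD     : 0
PUSH 11 : 0 11
SWAP    : 11 0
PUSH 10 : 11 0 10
DUP     : 11 0 10 10
DUP     : 11 0 10 10 10
PUSH 5  : 11 0 10 10 10 5
ADD     : 11 0 10 10 15
POP     : 11 0 10 10
SUB     : 11 0 0
MUL     : 11 0
POP     : 11
PUSH -7 : 11 -7
OVER    : 11 -7 11

3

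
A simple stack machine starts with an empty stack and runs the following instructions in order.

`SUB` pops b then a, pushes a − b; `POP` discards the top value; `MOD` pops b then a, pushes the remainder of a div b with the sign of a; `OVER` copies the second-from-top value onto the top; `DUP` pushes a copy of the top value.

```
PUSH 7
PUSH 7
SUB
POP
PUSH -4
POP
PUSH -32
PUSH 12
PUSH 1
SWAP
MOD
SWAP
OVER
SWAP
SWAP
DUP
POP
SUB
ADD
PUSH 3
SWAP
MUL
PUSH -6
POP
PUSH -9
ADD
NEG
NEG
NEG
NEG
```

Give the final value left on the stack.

-105

PUSH 7   : 7
PUSH 7   : 7 7
SUB      : 0
POP      : (empty)
PUSH -4  : -4
POP      : (empty)
PUSH -32 : -32
PUSH 12  : -32 12
PUSH 1   : -32 12 1
SWAP     : -32 1 12
MOD      : -32 1
SWAP     : 1 -32
OVER     : 1 -32 1
SWAP     : 1 1 -32
SWAP     : 1 -32 1
DUP      : 1 -32 1 1
POP      : 1 -32 1
SUB      : 1 -33
ADD      : -32
PUSH 3   : -32 3
SWAP     : 3 -32
MUL      : -96
PUSH -6  : -96 -6
POP      : -96
PUSH -9  : -96 -9
ADD      : -105
NEG      : 105
NEG      : -105
NEG      : 105
NEG      : -105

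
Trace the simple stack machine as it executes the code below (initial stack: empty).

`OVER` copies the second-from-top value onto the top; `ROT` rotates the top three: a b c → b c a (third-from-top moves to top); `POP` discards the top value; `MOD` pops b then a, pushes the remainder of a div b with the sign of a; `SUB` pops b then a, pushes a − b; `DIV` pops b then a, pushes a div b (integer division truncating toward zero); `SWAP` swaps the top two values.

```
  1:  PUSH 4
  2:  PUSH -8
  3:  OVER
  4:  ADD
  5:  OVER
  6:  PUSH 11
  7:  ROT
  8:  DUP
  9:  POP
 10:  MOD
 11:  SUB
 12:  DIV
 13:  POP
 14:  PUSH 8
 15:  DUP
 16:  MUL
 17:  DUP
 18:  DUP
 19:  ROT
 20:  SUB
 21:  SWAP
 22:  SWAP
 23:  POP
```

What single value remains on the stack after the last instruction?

PUSH 4  : [4]
PUSH -8 : [4, -8]
OVER    : [4, -8, 4]
ADD     : [4, -4]
OVER    : [4, -4, 4]
PUSH 11 : [4, -4, 4, 11]
ROT     : [4, 4, 11, -4]
DUP     : [4, 4, 11, -4, -4]
POP     : [4, 4, 11, -4]
MOD     : [4, 4, 3]
SUB     : [4, 1]
DIV     : [4]
POP     : []
PUSH 8  : [8]
DUP     : [8, 8]
MUL     : [64]
DUP     : [64, 64]
DUP     : [64, 64, 64]
ROT     : [64, 64, 64]
SUB     : [64, 0]
SWAP    : [0, 64]
SWAP    : [64, 0]
POP     : [64]

64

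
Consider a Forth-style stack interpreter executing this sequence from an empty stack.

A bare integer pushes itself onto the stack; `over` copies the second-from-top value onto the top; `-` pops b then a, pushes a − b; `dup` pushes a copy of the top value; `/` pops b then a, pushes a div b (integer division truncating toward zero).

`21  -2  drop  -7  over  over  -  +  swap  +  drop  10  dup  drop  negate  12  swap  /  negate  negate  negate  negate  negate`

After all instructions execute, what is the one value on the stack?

1

21     → [21]
-2     → [21, -2]
drop   → [21]
-7     → [21, -7]
over   → [21, -7, 21]
over   → [21, -7, 21, -7]
-      → [21, -7, 28]
+      → [21, 21]
swap   → [21, 21]
+      → [42]
drop   → []
10     → [10]
dup    → [10, 10]
drop   → [10]
negate → [-10]
12     → [-10, 12]
swap   → [12, -10]
/      → [-1]
negate → [1]
negate → [-1]
negate → [1]
negate → [-1]
negate → [1]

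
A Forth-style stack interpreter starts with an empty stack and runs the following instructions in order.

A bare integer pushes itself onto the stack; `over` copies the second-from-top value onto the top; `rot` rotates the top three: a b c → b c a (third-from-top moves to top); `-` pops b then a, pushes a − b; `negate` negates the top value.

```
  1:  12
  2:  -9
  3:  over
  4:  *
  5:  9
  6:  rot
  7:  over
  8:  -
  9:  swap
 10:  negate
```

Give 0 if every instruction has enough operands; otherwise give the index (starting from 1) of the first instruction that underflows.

0

12     -> [12]
-9     -> [12, -9]
over   -> [12, -9, 12]
*      -> [12, -108]
9      -> [12, -108, 9]
rot    -> [-108, 9, 12]
over   -> [-108, 9, 12, 9]
-      -> [-108, 9, 3]
swap   -> [-108, 3, 9]
negate -> [-108, 3, -9]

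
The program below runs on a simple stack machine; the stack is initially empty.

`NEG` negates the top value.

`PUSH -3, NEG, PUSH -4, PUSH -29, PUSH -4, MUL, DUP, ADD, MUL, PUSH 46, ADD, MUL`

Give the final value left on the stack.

-2646

PUSH -3  -> -3
NEG      -> 3
PUSH -4  -> 3 -4
PUSH -29 -> 3 -4 -29
PUSH -4  -> 3 -4 -29 -4
MUL      -> 3 -4 116
DUP      -> 3 -4 116 116
ADD      -> 3 -4 232
MUL      -> 3 -928
PUSH 46  -> 3 -928 46
ADD      -> 3 -882
MUL      -> -2646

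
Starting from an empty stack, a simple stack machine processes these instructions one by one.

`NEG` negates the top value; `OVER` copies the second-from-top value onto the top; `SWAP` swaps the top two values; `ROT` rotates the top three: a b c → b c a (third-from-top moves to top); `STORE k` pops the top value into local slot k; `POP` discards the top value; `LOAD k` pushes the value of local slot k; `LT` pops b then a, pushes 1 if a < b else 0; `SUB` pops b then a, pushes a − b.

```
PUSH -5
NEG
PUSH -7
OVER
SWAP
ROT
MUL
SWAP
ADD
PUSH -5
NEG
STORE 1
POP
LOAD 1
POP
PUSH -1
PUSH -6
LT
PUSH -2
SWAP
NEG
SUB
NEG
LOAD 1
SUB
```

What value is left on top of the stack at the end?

PUSH -5 -> [-5]
NEG     -> [5]
PUSH -7 -> [5, -7]
OVER    -> [5, -7, 5]
SWAP    -> [5, 5, -7]
ROT     -> [5, -7, 5]
MUL     -> [5, -35]
SWAP    -> [-35, 5]
ADD     -> [-30]
PUSH -5 -> [-30, -5]
NEG     -> [-30, 5]
STORE 1 -> [-30]
POP     -> []
LOAD 1  -> [5]
POP     -> []
PUSH -1 -> [-1]
PUSH -6 -> [-1, -6]
LT      -> [0]
PUSH -2 -> [0, -2]
SWAP    -> [-2, 0]
NEG     -> [-2, 0]
SUB     -> [-2]
NEG     -> [2]
LOAD 1  -> [2, 5]
SUB     -> [-3]

-3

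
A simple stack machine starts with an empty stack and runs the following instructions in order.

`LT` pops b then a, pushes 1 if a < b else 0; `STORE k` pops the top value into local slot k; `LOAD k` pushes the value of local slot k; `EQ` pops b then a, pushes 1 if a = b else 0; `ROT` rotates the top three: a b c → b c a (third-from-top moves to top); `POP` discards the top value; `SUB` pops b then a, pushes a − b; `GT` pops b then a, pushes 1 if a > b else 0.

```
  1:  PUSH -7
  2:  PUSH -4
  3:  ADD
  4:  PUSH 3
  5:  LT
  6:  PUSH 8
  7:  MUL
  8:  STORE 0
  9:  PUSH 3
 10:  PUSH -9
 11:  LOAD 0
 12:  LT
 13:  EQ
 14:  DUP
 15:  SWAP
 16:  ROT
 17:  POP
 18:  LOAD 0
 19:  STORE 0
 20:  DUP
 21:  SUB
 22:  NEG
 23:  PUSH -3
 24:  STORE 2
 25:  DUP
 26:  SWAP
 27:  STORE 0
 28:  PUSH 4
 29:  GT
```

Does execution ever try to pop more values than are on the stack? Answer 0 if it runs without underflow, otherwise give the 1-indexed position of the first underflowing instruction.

16

PUSH -7  [-7]
PUSH -4  [-7, -4]
ADD      [-11]
PUSH 3   [-11, 3]
LT       [1]
PUSH 8   [1, 8]
MUL      [8]
STORE 0  []
PUSH 3   [3]
PUSH -9  [3, -9]
LOAD 0   [3, -9, 8]
LT       [3, 1]
EQ       [0]
DUP      [0, 0]
SWAP     [0, 0]
ROT  — needs 3 operands, stack has 2 → underflow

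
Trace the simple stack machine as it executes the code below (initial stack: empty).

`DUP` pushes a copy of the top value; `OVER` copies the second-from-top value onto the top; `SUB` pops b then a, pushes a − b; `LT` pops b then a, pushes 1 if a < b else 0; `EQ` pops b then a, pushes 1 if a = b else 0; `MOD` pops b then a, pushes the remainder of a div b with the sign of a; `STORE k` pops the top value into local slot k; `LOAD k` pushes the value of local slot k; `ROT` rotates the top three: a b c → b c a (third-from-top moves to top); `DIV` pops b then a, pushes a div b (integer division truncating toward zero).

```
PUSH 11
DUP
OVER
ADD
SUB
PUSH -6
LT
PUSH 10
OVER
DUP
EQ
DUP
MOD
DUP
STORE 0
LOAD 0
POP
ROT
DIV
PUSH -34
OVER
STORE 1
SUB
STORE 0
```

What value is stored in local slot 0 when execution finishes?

34

PUSH 11  → 11
DUP      → 11 11
OVER     → 11 11 11
ADD      → 11 22
SUB      → -11
PUSH -6  → -11 -6
LT       → 1
PUSH 10  → 1 10
OVER     → 1 10 1
DUP      → 1 10 1 1
EQ       → 1 10 1
DUP      → 1 10 1 1
MOD      → 1 10 0
DUP      → 1 10 0 0
STORE 0  → 1 10 0
LOAD 0   → 1 10 0 0
POP      → 1 10 0
ROT      → 10 0 1
DIV      → 10 0
PUSH -34 → 10 0 -34
OVER     → 10 0 -34 0
STORE 1  → 10 0 -34
SUB      → 10 34
STORE 0  → 10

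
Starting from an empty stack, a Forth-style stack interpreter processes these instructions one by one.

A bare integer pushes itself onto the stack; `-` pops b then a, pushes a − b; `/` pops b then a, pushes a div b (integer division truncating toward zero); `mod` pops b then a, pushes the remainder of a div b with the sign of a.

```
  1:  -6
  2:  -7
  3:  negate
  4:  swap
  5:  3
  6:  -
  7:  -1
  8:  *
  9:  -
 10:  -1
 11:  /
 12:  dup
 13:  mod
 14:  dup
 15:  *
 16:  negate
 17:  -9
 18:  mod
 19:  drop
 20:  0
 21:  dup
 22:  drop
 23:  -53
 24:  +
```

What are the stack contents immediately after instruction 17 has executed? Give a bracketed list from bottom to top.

[0, -9]

-6     : -6
-7     : -6 -7
negate : -6 7
swap   : 7 -6
3      : 7 -6 3
-      : 7 -9
-1     : 7 -9 -1
*      : 7 9
-      : -2
-1     : -2 -1
/      : 2
dup    : 2 2
mod    : 0
dup    : 0 0
*      : 0
negate : 0
-9     : 0 -9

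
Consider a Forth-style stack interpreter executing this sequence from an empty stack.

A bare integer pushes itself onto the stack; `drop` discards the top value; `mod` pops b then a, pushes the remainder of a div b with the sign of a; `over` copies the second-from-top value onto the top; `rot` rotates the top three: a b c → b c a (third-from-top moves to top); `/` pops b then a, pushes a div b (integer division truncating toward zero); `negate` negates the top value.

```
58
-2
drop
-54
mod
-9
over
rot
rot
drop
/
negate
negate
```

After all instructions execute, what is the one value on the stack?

58     : 58
-2     : 58 -2
drop   : 58
-54    : 58 -54
mod    : 4
-9     : 4 -9
over   : 4 -9 4
rot    : -9 4 4
rot    : 4 4 -9
drop   : 4 4
/      : 1
negate : -1
negate : 1

1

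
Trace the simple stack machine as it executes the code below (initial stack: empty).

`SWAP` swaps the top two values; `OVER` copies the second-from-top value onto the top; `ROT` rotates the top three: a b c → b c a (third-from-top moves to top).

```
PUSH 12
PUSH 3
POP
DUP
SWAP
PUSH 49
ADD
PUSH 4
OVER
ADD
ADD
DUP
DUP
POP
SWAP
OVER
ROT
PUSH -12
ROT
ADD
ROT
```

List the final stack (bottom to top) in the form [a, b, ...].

[12, 126, 114, 126]

PUSH 12  -> [12]
PUSH 3   -> [12, 3]
POP      -> [12]
DUP      -> [12, 12]
SWAP     -> [12, 12]
PUSH 49  -> [12, 12, 49]
ADD      -> [12, 61]
PUSH 4   -> [12, 61, 4]
OVER     -> [12, 61, 4, 61]
ADD      -> [12, 61, 65]
ADD      -> [12, 126]
DUP      -> [12, 126, 126]
DUP      -> [12, 126, 126, 126]
POP      -> [12, 126, 126]
SWAP     -> [12, 126, 126]
OVER     -> [12, 126, 126, 126]
ROT      -> [12, 126, 126, 126]
PUSH -12 -> [12, 126, 126, 126, -12]
ROT      -> [12, 126, 126, -12, 126]
ADD      -> [12, 126, 126, 114]
ROT      -> [12, 126, 114, 126]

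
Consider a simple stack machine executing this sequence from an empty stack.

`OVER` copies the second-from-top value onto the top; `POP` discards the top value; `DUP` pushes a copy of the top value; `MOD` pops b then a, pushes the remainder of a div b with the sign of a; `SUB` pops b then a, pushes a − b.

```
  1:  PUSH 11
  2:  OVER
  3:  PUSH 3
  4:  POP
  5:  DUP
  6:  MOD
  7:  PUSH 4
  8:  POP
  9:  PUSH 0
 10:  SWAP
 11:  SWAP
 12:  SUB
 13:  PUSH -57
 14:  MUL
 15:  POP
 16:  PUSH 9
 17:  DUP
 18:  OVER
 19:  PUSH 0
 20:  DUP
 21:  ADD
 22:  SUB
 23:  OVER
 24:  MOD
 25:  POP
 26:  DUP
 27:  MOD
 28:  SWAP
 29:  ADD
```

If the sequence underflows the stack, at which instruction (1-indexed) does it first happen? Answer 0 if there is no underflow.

2

PUSH 11 : 11
OVER  — needs 2 operands, stack has 1 → underflow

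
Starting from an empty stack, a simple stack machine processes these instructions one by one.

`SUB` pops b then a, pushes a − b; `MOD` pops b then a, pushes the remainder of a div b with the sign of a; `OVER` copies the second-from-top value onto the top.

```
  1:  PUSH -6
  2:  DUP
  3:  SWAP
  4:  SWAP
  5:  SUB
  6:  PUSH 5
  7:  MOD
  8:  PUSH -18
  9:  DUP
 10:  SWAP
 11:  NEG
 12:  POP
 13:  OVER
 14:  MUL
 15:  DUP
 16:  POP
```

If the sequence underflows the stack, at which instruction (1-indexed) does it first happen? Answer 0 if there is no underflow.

0

PUSH -6  -> [-6]
DUP      -> [-6, -6]
SWAP     -> [-6, -6]
SWAP     -> [-6, -6]
SUB      -> [0]
PUSH 5   -> [0, 5]
MOD      -> [0]
PUSH -18 -> [0, -18]
DUP      -> [0, -18, -18]
SWAP     -> [0, -18, -18]
NEG      -> [0, -18, 18]
POP      -> [0, -18]
OVER     -> [0, -18, 0]
MUL      -> [0, 0]
DUP      -> [0, 0, 0]
POP      -> [0, 0]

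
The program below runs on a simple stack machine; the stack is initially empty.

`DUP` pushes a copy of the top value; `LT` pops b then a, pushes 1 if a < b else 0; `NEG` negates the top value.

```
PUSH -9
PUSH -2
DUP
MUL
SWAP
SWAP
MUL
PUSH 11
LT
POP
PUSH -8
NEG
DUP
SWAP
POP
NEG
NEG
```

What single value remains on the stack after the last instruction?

PUSH -9 -> [-9]
PUSH -2 -> [-9, -2]
DUP     -> [-9, -2, -2]
MUL     -> [-9, 4]
SWAP    -> [4, -9]
SWAP    -> [-9, 4]
MUL     -> [-36]
PUSH 11 -> [-36, 11]
LT      -> [1]
POP     -> []
PUSH -8 -> [-8]
NEG     -> [8]
DUP     -> [8, 8]
SWAP    -> [8, 8]
POP     -> [8]
NEG     -> [-8]
NEG     -> [8]

8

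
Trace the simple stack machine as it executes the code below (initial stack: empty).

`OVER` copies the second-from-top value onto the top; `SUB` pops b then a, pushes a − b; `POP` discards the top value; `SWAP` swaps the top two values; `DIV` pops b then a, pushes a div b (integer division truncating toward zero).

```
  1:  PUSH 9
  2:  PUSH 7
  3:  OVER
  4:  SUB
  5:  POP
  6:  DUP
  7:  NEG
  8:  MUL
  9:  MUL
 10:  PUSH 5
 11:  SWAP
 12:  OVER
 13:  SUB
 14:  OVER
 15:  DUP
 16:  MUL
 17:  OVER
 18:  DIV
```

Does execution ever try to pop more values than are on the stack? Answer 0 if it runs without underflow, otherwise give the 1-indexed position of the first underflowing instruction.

9

PUSH 9 → [9]
PUSH 7 → [9, 7]
OVER   → [9, 7, 9]
SUB    → [9, -2]
POP    → [9]
DUP    → [9, 9]
NEG    → [9, -9]
MUL    → [-81]
MUL  — needs 2 operands, stack has 1 → underflow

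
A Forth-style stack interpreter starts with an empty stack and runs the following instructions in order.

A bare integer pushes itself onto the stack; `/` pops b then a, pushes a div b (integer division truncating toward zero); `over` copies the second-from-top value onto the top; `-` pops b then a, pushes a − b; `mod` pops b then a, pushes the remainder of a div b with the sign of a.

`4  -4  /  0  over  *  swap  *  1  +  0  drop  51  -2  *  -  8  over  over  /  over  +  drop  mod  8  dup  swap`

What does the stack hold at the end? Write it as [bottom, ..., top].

4     [4]
-4    [4, -4]
/     [-1]
0     [-1, 0]
over  [-1, 0, -1]
*     [-1, 0]
swap  [0, -1]
*     [0]
1     [0, 1]
+     [1]
0     [1, 0]
drop  [1]
51    [1, 51]
-2    [1, 51, -2]
*     [1, -102]
-     [103]
8     [103, 8]
over  [103, 8, 103]
over  [103, 8, 103, 8]
/     [103, 8, 12]
over  [103, 8, 12, 8]
+     [103, 8, 20]
drop  [103, 8]
mod   [7]
8     [7, 8]
dup   [7, 8, 8]
swap  [7, 8, 8]

[7, 8, 8]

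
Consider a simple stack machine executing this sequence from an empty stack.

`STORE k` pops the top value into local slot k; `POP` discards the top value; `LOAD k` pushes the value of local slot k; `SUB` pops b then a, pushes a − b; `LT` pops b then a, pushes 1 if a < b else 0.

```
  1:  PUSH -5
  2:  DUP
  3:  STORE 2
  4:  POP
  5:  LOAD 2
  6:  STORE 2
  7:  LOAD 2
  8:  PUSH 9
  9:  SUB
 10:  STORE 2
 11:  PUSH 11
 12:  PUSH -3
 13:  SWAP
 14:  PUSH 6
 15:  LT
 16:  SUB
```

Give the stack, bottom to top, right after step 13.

[-3, 11]

PUSH -5 → -5
DUP     → -5 -5
STORE 2 → -5
POP     → (empty)
LOAD 2  → -5
STORE 2 → (empty)
LOAD 2  → -5
PUSH 9  → -5 9
SUB     → -14
STORE 2 → (empty)
PUSH 11 → 11
PUSH -3 → 11 -3
SWAP    → -3 11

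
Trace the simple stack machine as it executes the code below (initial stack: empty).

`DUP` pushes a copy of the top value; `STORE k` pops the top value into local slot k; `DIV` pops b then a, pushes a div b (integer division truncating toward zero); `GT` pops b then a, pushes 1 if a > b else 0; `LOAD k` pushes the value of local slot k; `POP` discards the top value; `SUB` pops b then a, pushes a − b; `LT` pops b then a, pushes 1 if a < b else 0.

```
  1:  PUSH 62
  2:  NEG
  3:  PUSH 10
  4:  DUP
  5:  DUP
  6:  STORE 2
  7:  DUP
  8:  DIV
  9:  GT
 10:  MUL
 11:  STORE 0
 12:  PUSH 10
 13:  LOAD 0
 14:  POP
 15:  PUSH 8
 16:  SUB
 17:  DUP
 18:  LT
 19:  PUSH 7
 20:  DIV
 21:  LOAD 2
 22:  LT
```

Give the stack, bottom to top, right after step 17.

[2, 2]

PUSH 62 : [62]
NEG     : [-62]
PUSH 10 : [-62, 10]
DUP     : [-62, 10, 10]
DUP     : [-62, 10, 10, 10]
STORE 2 : [-62, 10, 10]
DUP     : [-62, 10, 10, 10]
DIV     : [-62, 10, 1]
GT      : [-62, 1]
MUL     : [-62]
STORE 0 : []
PUSH 10 : [10]
LOAD 0  : [10, -62]
POP     : [10]
PUSH 8  : [10, 8]
SUB     : [2]
DUP     : [2, 2]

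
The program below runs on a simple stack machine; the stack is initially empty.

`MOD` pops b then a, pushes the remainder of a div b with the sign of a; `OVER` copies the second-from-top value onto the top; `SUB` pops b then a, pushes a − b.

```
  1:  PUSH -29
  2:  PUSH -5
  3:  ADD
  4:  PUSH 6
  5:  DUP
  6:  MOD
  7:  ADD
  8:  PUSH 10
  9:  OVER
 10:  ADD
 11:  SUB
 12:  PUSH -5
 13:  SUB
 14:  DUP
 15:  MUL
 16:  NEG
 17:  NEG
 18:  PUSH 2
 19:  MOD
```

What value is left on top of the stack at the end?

1

PUSH -29  -29
PUSH -5   -29 -5
ADD       -34
PUSH 6    -34 6
DUP       -34 6 6
MOD       -34 0
ADD       -34
PUSH 10   -34 10
OVER      -34 10 -34
ADD       -34 -24
SUB       -10
PUSH -5   -10 -5
SUB       -5
DUP       -5 -5
MUL       25
NEG       -25
NEG       25
PUSH 2    25 2
MOD       1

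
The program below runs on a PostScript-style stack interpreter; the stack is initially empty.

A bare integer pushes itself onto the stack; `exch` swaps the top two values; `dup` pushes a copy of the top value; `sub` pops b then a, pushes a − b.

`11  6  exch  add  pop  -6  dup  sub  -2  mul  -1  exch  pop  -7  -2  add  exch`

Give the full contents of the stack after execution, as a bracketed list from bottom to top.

11   → [11]
6    → [11, 6]
exch → [6, 11]
add  → [17]
pop  → []
-6   → [-6]
dup  → [-6, -6]
sub  → [0]
-2   → [0, -2]
mul  → [0]
-1   → [0, -1]
exch → [-1, 0]
pop  → [-1]
-7   → [-1, -7]
-2   → [-1, -7, -2]
add  → [-1, -9]
exch → [-9, -1]

[-9, -1]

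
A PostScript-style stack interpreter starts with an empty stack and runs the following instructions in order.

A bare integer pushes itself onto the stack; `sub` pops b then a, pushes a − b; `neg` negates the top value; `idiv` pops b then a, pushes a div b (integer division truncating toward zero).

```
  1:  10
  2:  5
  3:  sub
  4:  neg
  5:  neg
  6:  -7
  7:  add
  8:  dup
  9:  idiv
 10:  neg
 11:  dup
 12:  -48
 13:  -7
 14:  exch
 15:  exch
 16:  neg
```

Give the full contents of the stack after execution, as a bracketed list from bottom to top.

10   : [10]
5    : [10, 5]
sub  : [5]
neg  : [-5]
neg  : [5]
-7   : [5, -7]
add  : [-2]
dup  : [-2, -2]
idiv : [1]
neg  : [-1]
dup  : [-1, -1]
-48  : [-1, -1, -48]
-7   : [-1, -1, -48, -7]
exch : [-1, -1, -7, -48]
exch : [-1, -1, -48, -7]
neg  : [-1, -1, -48, 7]

[-1, -1, -48, 7]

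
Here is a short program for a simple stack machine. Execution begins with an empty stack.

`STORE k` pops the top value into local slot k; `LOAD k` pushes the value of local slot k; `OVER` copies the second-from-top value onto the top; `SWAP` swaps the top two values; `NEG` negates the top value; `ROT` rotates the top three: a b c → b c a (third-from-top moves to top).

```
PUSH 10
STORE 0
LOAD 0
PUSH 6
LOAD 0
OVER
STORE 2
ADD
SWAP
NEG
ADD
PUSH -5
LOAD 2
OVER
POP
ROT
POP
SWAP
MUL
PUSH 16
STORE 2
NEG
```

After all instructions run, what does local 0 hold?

PUSH 10  10
STORE 0  (empty)
LOAD 0   10
PUSH 6   10 6
LOAD 0   10 6 10
OVER     10 6 10 6
STORE 2  10 6 10
ADD      10 16
SWAP     16 10
NEG      16 -10
ADD      6
PUSH -5  6 -5
LOAD 2   6 -5 6
OVER     6 -5 6 -5
POP      6 -5 6
ROT      -5 6 6
POP      -5 6
SWAP     6 -5
MUL      -30
PUSH 16  -30 16
STORE 2  -30
NEG      30

10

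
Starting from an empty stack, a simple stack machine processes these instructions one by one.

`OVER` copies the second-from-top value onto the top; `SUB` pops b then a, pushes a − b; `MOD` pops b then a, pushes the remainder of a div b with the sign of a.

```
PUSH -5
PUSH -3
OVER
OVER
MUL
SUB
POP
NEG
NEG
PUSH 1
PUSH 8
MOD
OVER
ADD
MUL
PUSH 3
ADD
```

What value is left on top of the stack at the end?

PUSH -5  [-5]
PUSH -3  [-5, -3]
OVER     [-5, -3, -5]
OVER     [-5, -3, -5, -3]
MUL      [-5, -3, 15]
SUB      [-5, -18]
POP      [-5]
NEG      [5]
NEG      [-5]
PUSH 1   [-5, 1]
PUSH 8   [-5, 1, 8]
MOD      [-5, 1]
OVER     [-5, 1, -5]
ADD      [-5, -4]
MUL      [20]
PUSH 3   [20, 3]
ADD      [23]

23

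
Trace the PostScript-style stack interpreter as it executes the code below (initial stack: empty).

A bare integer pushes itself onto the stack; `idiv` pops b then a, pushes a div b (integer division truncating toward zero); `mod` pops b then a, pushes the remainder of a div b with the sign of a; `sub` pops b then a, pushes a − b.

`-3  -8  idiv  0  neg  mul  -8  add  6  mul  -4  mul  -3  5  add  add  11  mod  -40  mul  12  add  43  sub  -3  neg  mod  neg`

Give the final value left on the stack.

2

-3    [-3]
-8    [-3, -8]
idiv  [0]
0     [0, 0]
neg   [0, 0]
mul   [0]
-8    [0, -8]
add   [-8]
6     [-8, 6]
mul   [-48]
-4    [-48, -4]
mul   [192]
-3    [192, -3]
5     [192, -3, 5]
add   [192, 2]
add   [194]
11    [194, 11]
mod   [7]
-40   [7, -40]
mul   [-280]
12    [-280, 12]
add   [-268]
43    [-268, 43]
sub   [-311]
-3    [-311, -3]
neg   [-311, 3]
mod   [-2]
neg   [2]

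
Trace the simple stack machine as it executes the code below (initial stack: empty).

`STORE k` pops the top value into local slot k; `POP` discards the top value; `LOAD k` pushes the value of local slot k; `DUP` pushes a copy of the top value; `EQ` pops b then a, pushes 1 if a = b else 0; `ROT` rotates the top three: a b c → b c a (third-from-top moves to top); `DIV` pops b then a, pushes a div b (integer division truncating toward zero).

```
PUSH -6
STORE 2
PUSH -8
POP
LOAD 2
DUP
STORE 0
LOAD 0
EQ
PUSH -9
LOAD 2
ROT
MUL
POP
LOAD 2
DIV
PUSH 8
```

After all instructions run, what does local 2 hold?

-6

PUSH -6 : [-6]
STORE 2 : []
PUSH -8 : [-8]
POP     : []
LOAD 2  : [-6]
DUP     : [-6, -6]
STORE 0 : [-6]
LOAD 0  : [-6, -6]
EQ      : [1]
PUSH -9 : [1, -9]
LOAD 2  : [1, -9, -6]
ROT     : [-9, -6, 1]
MUL     : [-9, -6]
POP     : [-9]
LOAD 2  : [-9, -6]
DIV     : [1]
PUSH 8  : [1, 8]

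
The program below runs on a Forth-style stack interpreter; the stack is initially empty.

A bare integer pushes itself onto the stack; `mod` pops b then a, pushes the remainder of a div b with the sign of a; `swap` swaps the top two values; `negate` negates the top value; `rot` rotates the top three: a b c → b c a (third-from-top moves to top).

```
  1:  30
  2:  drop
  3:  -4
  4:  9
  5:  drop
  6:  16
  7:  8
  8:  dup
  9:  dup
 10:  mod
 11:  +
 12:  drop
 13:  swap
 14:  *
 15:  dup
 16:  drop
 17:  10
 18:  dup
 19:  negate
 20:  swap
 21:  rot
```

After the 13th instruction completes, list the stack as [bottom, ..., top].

[16, -4]

30   : 30
drop : (empty)
-4   : -4
9    : -4 9
drop : -4
16   : -4 16
8    : -4 16 8
dup  : -4 16 8 8
dup  : -4 16 8 8 8
mod  : -4 16 8 0
+    : -4 16 8
drop : -4 16
swap : 16 -4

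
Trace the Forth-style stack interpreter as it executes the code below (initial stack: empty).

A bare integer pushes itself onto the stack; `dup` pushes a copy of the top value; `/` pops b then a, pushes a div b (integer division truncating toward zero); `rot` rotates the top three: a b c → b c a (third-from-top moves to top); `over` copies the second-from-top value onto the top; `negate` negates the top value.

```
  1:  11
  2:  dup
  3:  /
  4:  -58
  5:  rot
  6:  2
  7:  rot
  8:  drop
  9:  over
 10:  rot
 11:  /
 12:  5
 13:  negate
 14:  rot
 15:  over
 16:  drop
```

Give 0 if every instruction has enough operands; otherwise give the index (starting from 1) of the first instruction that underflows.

11  → 11
dup → 11 11
/   → 1
-58 → 1 -58
rot  — needs 3 operands, stack has 2 → underflow

5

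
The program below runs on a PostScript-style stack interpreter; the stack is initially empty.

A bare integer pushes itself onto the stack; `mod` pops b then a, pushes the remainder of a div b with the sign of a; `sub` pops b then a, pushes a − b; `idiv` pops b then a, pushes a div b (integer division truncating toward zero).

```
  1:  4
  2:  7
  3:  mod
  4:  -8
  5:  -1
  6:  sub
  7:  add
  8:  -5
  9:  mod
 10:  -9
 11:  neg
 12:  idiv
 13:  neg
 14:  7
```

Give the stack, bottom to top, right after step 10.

[-3, -9]

4    [4]
7    [4, 7]
mod  [4]
-8   [4, -8]
-1   [4, -8, -1]
sub  [4, -7]
add  [-3]
-5   [-3, -5]
mod  [-3]
-9   [-3, -9]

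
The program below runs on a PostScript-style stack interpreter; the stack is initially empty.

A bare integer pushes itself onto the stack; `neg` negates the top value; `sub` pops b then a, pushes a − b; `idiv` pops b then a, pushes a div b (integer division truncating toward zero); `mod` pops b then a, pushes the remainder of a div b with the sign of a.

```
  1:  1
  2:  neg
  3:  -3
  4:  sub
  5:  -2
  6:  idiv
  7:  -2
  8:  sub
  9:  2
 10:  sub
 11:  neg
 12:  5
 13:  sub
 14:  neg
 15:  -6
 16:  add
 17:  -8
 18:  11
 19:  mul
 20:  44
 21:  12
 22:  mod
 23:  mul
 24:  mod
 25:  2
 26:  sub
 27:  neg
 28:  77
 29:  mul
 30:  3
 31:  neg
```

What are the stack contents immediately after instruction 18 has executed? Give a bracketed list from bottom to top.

1    : 1
neg  : -1
-3   : -1 -3
sub  : 2
-2   : 2 -2
idiv : -1
-2   : -1 -2
sub  : 1
2    : 1 2
sub  : -1
neg  : 1
5    : 1 5
sub  : -4
neg  : 4
-6   : 4 -6
add  : -2
-8   : -2 -8
11   : -2 -8 11

[-2, -8, 11]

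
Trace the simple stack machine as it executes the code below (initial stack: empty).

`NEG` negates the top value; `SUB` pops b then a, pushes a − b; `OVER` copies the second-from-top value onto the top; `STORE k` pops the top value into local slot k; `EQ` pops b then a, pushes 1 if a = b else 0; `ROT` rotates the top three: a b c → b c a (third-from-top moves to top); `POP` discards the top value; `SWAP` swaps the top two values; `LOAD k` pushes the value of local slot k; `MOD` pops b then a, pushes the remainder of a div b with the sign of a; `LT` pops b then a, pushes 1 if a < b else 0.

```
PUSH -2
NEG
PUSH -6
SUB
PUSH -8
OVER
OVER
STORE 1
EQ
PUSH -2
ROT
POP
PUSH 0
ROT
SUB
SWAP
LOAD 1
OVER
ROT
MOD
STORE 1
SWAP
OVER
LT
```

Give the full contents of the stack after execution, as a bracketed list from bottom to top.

PUSH -2 -> -2
NEG     -> 2
PUSH -6 -> 2 -6
SUB     -> 8
PUSH -8 -> 8 -8
OVER    -> 8 -8 8
OVER    -> 8 -8 8 -8
STORE 1 -> 8 -8 8
EQ      -> 8 0
PUSH -2 -> 8 0 -2
ROT     -> 0 -2 8
POP     -> 0 -2
PUSH 0  -> 0 -2 0
ROT     -> -2 0 0
SUB     -> -2 0
SWAP    -> 0 -2
LOAD 1  -> 0 -2 -8
OVER    -> 0 -2 -8 -2
ROT     -> 0 -8 -2 -2
MOD     -> 0 -8 0
STORE 1 -> 0 -8
SWAP    -> -8 0
OVER    -> -8 0 -8
LT      -> -8 0

[-8, 0]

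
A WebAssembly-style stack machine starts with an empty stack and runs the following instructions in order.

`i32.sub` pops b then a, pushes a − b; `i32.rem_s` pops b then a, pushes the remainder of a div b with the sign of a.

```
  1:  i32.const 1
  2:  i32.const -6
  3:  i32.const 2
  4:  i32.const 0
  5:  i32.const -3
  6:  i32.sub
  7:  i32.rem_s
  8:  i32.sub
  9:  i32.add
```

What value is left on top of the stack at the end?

i32.const 1  -> [1]
i32.const -6 -> [1, -6]
i32.const 2  -> [1, -6, 2]
i32.const 0  -> [1, -6, 2, 0]
i32.const -3 -> [1, -6, 2, 0, -3]
i32.sub      -> [1, -6, 2, 3]
i32.rem_s    -> [1, -6, 2]
i32.sub      -> [1, -8]
i32.add      -> [-7]

-7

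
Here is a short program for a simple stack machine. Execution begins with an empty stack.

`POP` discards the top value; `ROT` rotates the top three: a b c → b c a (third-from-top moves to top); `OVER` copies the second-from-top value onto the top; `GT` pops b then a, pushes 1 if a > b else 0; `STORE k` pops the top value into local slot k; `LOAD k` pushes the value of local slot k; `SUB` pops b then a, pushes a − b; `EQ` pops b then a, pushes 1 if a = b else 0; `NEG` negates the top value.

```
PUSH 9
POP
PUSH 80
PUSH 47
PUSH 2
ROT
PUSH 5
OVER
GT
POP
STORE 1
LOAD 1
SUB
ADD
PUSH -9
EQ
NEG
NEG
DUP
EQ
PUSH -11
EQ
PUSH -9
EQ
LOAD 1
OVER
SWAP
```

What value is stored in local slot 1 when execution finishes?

80

PUSH 9   : 9
POP      : (empty)
PUSH 80  : 80
PUSH 47  : 80 47
PUSH 2   : 80 47 2
ROT      : 47 2 80
PUSH 5   : 47 2 80 5
OVER     : 47 2 80 5 80
GT       : 47 2 80 0
POP      : 47 2 80
STORE 1  : 47 2
LOAD 1   : 47 2 80
SUB      : 47 -78
ADD      : -31
PUSH -9  : -31 -9
EQ       : 0
NEG      : 0
NEG      : 0
DUP      : 0 0
EQ       : 1
PUSH -11 : 1 -11
EQ       : 0
PUSH -9  : 0 -9
EQ       : 0
LOAD 1   : 0 80
OVER     : 0 80 0
SWAP     : 0 0 80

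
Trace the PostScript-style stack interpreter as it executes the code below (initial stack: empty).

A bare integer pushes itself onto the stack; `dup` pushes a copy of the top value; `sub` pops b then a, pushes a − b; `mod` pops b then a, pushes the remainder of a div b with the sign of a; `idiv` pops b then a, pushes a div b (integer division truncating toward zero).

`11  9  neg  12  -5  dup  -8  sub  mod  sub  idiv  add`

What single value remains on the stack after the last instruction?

11

11   → 11
9    → 11 9
neg  → 11 -9
12   → 11 -9 12
-5   → 11 -9 12 -5
dup  → 11 -9 12 -5 -5
-8   → 11 -9 12 -5 -5 -8
sub  → 11 -9 12 -5 3
mod  → 11 -9 12 -2
sub  → 11 -9 14
idiv → 11 0
add  → 11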